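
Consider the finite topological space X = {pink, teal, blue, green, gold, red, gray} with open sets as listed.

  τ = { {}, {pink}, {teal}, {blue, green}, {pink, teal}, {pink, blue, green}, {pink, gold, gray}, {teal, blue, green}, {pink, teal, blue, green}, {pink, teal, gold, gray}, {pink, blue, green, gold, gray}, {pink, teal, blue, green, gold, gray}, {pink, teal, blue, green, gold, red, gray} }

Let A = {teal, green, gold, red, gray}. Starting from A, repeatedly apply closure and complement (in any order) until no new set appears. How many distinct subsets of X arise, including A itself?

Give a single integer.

cl via duality: int({pink, blue}) = {pink}, so X∖{pink} = {teal, blue, green, gold, red, gray}
Write k for closure, c for complement:
  1. A     = {teal, green, gold, red, gray}
  2. kA    = {teal, blue, green, gold, red, gray}
  3. cA    = {pink, blue}
  4. ckA   = {pink}
  5. kcA   = {pink, blue, green, gold, red, gray}
  6. kckA  = {pink, gold, red, gray}
  7. ckcA  = {teal}
  8. ckckA = {teal, blue, green}
  9. kckcA = {teal, red}
  10. kckckA = {teal, blue, green, red}
  11. ckckcA = {pink, blue, green, gold, gray}
  12. ckckckA = {pink, gold, gray}
applying k or c yields no new set

12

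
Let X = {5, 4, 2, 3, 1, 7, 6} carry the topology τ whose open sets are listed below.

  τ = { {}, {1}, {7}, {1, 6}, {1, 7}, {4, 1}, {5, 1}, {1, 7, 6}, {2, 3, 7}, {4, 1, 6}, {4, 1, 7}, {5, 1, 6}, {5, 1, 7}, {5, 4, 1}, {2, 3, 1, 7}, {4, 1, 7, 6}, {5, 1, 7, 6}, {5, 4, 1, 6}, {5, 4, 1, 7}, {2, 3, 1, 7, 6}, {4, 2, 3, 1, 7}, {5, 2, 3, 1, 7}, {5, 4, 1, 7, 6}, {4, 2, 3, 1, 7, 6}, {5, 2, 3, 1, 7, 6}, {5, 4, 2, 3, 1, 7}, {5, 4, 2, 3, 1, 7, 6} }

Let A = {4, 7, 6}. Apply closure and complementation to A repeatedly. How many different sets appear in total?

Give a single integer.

X∖A={5, 2, 3, 1}, int(X∖A)={5, 1}, hence cl(A)={4, 2, 3, 7, 6}
Orbit (k=closure, c=complement):
  1. A     = {4, 7, 6}
  2. kA    = {4, 2, 3, 7, 6}
  3. cA    = {5, 2, 3, 1}
  4. ckA   = {5, 1}
  5. kcA   = {5, 4, 2, 3, 1, 6}
  6. kckA  = {5, 4, 1, 6}
  7. ckcA  = {7}
  8. ckckA = {2, 3, 7}
(closed under both — stop)

8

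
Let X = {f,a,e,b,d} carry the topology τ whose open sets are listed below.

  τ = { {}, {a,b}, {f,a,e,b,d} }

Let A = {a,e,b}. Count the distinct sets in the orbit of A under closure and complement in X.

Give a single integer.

complement {f,d}; its interior {}; cl(A) = X∖{} = {f,a,e,b,d}
With k = closure, c = complement:
  1. A     = {a,e,b}
  2. kA    = {f,a,e,b,d}
  3. cA    = {f,d}
  4. ckA   = {}
  5. kcA   = {f,e,d}
  6. ckcA  = {a,b}
k, c of each give nothing new

6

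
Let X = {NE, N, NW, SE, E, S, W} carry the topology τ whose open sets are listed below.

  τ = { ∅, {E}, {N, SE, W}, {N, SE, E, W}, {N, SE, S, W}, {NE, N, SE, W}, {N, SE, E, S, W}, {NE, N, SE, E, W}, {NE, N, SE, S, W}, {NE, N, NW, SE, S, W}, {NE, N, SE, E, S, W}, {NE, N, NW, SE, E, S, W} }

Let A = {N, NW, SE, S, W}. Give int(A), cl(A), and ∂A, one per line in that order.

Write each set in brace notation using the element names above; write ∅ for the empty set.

int(A) = {N, SE, S, W}
cl(A)  = {NE, N, NW, SE, S, W}
∂A     = {NE, NW}

interior: largest open inside A is {N, SE, S, W} (from ∅, {N, SE, W}, {N, SE, S, W})
cl via duality: int({NE, E}) = {E}, so X∖{E} = {NE, N, NW, SE, S, W}
cl∖int = {NE, NW}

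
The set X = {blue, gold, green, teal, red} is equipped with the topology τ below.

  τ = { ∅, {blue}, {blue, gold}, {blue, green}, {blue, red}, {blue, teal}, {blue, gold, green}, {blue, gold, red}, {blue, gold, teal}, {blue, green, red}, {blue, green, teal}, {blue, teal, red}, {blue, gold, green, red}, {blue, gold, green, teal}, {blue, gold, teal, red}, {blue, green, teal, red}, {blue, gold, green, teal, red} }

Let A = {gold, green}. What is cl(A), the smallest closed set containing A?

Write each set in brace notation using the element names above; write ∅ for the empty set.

{gold, green}

X∖A={blue, teal, red}, int(X∖A)={blue, teal, red}, hence cl(A)={gold, green}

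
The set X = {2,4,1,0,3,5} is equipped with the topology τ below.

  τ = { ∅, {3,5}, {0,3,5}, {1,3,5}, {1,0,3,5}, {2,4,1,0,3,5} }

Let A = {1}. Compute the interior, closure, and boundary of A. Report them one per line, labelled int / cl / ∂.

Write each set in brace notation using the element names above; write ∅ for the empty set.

int(A) = ∅
cl(A)  = {2,4,1}
∂A     = {2,4,1}

open subsets of A: ∅; so int(A) = ∅
closure: X∖int(X∖A) = X∖{0,3,5} = {2,4,1}
∂A = {2,4,1} minus ∅ = {2,4,1}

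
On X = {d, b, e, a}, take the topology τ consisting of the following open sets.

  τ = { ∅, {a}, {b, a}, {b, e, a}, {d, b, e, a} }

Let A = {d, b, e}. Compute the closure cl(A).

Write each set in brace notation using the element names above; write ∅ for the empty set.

{d, b, e}

complement {a}; its interior {a}; cl(A) = X∖{a} = {d, b, e}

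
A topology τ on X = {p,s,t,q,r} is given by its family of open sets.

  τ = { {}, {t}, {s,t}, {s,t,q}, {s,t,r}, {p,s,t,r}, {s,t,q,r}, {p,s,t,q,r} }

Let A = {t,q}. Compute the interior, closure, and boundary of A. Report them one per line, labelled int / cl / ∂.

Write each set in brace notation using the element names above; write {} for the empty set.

interior: largest open inside A is {t} (from {}, {t})
cl via duality: int({p,s,r}) = {}, so X∖{} = {p,s,t,q,r}
cl∖int = {p,s,q,r}

int(A) = {t}
cl(A)  = {p,s,t,q,r}
∂A     = {p,s,q,r}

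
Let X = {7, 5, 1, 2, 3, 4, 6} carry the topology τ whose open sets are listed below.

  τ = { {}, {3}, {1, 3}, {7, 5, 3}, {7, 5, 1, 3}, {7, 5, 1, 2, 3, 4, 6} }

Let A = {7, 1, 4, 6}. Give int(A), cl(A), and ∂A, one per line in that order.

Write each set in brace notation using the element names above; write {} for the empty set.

U open, U⊆A: {}. int(A) = ⋃ = {}
X∖A={5, 2, 3}, int(X∖A)={3}, hence cl(A)={7, 5, 1, 2, 4, 6}
∂A: remove int from cl → {7, 5, 1, 2, 4, 6}

int(A) = {}
cl(A)  = {7, 5, 1, 2, 4, 6}
∂A     = {7, 5, 1, 2, 4, 6}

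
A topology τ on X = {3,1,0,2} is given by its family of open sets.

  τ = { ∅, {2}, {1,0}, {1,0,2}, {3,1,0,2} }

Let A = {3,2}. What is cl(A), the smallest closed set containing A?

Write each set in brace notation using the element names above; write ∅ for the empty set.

complement {1,0}; its interior {1,0}; cl(A) = X∖{1,0} = {3,2}

{3,2}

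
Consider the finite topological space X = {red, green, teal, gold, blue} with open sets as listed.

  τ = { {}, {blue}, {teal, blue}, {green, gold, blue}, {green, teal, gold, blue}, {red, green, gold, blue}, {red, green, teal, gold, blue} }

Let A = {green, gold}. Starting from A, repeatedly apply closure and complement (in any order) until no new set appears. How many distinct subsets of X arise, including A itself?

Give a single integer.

cl via duality: int({red, teal, blue}) = {teal, blue}, so X∖{teal, blue} = {red, green, gold}
Write k for closure, c for complement:
  1. A     = {green, gold}
  2. kA    = {red, green, gold}
  3. cA    = {red, teal, blue}
  4. ckA   = {teal, blue}
  5. kcA   = {red, green, teal, gold, blue}
  6. ckcA  = {}
applying k or c yields no new set

6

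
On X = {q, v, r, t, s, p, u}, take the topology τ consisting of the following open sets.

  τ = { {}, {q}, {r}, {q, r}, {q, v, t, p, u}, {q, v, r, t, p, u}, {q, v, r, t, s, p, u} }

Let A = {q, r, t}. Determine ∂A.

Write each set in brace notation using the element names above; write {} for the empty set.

{v, t, s, p, u}

opens ⊆ A: {}, {q}, {r}, {q, r}; union → int = {q, r}
complement {v, s, p, u}; its interior {}; cl(A) = X∖{} = {q, v, r, t, s, p, u}
boundary = {q, v, r, t, s, p, u} ∖ {q, r} = {v, t, s, p, u}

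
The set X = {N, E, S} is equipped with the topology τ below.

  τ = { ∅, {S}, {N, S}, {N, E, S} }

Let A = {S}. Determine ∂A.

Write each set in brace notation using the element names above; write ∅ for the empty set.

{N, E}

interior: largest open inside A is {S} (from ∅, {S})
cl via duality: int({N, E}) = ∅, so X∖∅ = {N, E, S}
cl∖int = {N, E}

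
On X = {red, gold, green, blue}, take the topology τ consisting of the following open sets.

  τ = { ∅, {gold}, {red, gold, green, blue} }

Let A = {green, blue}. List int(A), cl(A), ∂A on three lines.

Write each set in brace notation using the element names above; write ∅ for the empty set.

U open, U⊆A: ∅. int(A) = ⋃ = ∅
X∖A={red, gold}, int(X∖A)={gold}, hence cl(A)={red, green, blue}
∂A: remove int from cl → {red, green, blue}

int(A) = ∅
cl(A)  = {red, green, blue}
∂A     = {red, green, blue}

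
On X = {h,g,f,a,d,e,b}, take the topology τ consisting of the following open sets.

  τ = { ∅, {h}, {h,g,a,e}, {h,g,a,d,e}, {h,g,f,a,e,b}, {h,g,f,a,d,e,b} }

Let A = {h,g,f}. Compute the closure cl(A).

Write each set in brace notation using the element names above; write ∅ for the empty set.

{h,g,f,a,d,e,b}

X∖A={a,d,e,b}, int(X∖A)=∅, hence cl(A)={h,g,f,a,d,e,b}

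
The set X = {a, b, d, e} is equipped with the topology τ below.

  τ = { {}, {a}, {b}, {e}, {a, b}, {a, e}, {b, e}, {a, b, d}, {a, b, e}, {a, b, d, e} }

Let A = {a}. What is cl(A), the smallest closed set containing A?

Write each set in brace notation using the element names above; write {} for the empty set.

X∖A={b, d, e}, int(X∖A)={b, e}, hence cl(A)={a, d}

{a, d}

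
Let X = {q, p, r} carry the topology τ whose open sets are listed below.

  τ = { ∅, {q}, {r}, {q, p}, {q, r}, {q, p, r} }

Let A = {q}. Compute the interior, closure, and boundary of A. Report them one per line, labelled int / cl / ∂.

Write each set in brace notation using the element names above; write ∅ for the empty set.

opens ⊆ A: ∅, {q}; union → int = {q}
complement {p, r}; its interior {r}; cl(A) = X∖{r} = {q, p}
boundary = {q, p} ∖ {q} = {p}

int(A) = {q}
cl(A)  = {q, p}
∂A     = {p}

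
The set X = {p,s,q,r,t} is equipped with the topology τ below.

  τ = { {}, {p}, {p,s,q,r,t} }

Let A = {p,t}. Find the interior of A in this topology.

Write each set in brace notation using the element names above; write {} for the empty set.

opens ⊆ A: {}, {p}; union → int = {p}

{p}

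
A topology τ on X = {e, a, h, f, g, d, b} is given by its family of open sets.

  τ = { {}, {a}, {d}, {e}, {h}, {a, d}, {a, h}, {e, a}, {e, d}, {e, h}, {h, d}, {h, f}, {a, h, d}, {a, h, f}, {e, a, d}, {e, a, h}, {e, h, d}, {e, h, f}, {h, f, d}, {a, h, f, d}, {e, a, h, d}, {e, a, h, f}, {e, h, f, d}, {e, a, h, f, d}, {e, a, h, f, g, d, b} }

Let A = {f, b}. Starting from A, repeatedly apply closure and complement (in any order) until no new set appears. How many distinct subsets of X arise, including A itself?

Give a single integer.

complement {e, a, h, g, d}; its interior {e, a, h, d}; cl(A) = X∖{e, a, h, d} = {f, g, b}
With k = closure, c = complement:
  1. A     = {f, b}
  2. kA    = {f, g, b}
  3. cA    = {e, a, h, g, d}
  4. ckA   = {e, a, h, d}
  5. kcA   = {e, a, h, f, g, d, b}
  6. ckcA  = {}
k, c of each give nothing new

6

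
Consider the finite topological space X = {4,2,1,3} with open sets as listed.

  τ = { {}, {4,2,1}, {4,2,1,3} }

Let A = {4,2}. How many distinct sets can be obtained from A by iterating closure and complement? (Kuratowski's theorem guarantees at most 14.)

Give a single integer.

cl via duality: int({1,3}) = {}, so X∖{} = {4,2,1,3}
Write k for closure, c for complement:
  1. A     = {4,2}
  2. kA    = {4,2,1,3}
  3. cA    = {1,3}
  4. ckA   = {}
applying k or c yields no new set

4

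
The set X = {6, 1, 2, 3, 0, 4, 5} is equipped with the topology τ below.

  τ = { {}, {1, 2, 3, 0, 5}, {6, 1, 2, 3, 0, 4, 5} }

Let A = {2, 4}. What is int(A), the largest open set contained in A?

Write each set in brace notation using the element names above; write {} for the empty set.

U open, U⊆A: {}. int(A) = ⋃ = {}

{}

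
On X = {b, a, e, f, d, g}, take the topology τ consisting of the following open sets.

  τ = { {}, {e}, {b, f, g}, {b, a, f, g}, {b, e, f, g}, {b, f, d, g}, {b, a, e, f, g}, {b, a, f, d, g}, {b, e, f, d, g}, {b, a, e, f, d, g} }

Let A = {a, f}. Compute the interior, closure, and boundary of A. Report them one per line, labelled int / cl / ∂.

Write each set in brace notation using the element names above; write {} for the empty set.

open subsets of A: {}; so int(A) = {}
closure: X∖int(X∖A) = X∖{e} = {b, a, f, d, g}
∂A = {b, a, f, d, g} minus {} = {b, a, f, d, g}

int(A) = {}
cl(A)  = {b, a, f, d, g}
∂A     = {b, a, f, d, g}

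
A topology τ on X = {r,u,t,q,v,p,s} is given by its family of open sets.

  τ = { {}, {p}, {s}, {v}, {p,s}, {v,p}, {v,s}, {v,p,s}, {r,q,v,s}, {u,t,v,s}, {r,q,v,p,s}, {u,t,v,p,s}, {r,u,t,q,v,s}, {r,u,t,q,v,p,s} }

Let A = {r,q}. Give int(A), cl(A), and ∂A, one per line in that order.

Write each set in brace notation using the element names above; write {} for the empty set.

int(A) = {}
cl(A)  = {r,q}
∂A     = {r,q}

interior: largest open inside A is {} (from {})
cl via duality: int({u,t,v,p,s}) = {u,t,v,p,s}, so X∖{u,t,v,p,s} = {r,q}
cl∖int = {r,q}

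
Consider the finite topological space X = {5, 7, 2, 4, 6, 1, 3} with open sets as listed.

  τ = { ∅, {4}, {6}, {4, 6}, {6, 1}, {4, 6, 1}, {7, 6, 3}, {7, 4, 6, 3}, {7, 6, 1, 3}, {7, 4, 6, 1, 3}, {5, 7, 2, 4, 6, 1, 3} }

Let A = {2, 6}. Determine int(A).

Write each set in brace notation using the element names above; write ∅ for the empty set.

{6}

U open, U⊆A: ∅, {6}. int(A) = ⋃ = {6}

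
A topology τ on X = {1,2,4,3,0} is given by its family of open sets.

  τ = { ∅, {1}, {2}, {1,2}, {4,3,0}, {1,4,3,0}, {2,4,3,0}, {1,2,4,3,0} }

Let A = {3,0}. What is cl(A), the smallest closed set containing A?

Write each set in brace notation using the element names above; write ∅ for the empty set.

{4,3,0}

cl via duality: int({1,2,4}) = {1,2}, so X∖{1,2} = {4,3,0}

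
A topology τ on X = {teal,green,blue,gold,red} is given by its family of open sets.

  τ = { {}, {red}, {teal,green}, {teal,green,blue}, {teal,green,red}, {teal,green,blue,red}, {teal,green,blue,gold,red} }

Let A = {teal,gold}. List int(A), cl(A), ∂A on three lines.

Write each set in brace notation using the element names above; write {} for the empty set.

U open, U⊆A: {}. int(A) = ⋃ = {}
X∖A={green,blue,red}, int(X∖A)={red}, hence cl(A)={teal,green,blue,gold}
∂A: remove int from cl → {teal,green,blue,gold}

int(A) = {}
cl(A)  = {teal,green,blue,gold}
∂A     = {teal,green,blue,gold}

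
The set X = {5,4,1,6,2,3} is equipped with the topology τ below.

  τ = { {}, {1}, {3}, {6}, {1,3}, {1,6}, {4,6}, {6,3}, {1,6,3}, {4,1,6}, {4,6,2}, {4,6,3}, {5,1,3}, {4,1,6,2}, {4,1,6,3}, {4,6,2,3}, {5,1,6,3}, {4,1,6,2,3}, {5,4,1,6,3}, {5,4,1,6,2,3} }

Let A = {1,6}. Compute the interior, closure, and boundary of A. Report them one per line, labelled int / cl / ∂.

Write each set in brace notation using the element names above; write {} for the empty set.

U open, U⊆A: {}, {6}, {1}, {1,6}. int(A) = ⋃ = {1,6}
X∖A={5,4,2,3}, int(X∖A)={3}, hence cl(A)={5,4,1,6,2}
∂A: remove int from cl → {5,4,2}

int(A) = {1,6}
cl(A)  = {5,4,1,6,2}
∂A     = {5,4,2}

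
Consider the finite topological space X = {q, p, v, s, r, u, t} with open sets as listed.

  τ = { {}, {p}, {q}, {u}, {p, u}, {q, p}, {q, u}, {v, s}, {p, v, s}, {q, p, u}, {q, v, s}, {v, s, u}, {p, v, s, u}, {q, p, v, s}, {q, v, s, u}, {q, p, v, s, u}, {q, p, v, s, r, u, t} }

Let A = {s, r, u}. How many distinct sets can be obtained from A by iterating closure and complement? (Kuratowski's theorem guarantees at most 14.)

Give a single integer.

X∖A={q, p, v, t}, int(X∖A)={q, p}, hence cl(A)={v, s, r, u, t}
Orbit (k=closure, c=complement):
  1. A     = {s, r, u}
  2. kA    = {v, s, r, u, t}
  3. cA    = {q, p, v, t}
  4. ckA   = {q, p}
  5. kcA   = {q, p, v, s, r, t}
  6. kckA  = {q, p, r, t}
  7. ckcA  = {u}
  8. ckckA = {v, s, u}
  9. kckcA = {r, u, t}
  10. ckckcA = {q, p, v, s}
(closed under both — stop)

10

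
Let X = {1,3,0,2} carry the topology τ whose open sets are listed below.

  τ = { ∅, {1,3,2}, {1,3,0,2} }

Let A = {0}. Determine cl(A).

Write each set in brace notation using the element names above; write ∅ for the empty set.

complement {1,3,2}; its interior {1,3,2}; cl(A) = X∖{1,3,2} = {0}

{0}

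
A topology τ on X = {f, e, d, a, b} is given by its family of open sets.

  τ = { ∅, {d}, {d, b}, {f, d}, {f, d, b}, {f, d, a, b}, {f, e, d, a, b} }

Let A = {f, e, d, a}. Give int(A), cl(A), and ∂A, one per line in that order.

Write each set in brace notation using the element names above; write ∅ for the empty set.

int(A) = {f, d}
cl(A)  = {f, e, d, a, b}
∂A     = {e, a, b}

U open, U⊆A: ∅, {d}, {f, d}. int(A) = ⋃ = {f, d}
X∖A={b}, int(X∖A)=∅, hence cl(A)={f, e, d, a, b}
∂A: remove int from cl → {e, a, b}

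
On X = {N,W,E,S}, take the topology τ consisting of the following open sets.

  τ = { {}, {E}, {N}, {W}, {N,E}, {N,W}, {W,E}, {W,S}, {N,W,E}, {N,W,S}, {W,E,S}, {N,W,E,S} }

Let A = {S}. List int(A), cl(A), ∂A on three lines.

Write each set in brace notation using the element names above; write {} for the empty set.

U open, U⊆A: {}. int(A) = ⋃ = {}
X∖A={N,W,E}, int(X∖A)={N,W,E}, hence cl(A)={S}
∂A: remove int from cl → {S}

int(A) = {}
cl(A)  = {S}
∂A     = {S}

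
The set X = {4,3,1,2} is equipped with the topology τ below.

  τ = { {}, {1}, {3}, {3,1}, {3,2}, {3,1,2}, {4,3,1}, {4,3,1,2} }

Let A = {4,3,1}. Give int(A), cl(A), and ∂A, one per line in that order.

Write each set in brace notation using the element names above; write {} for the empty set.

int(A) = {4,3,1}
cl(A)  = {4,3,1,2}
∂A     = {2}

open subsets of A: {}, {3}, {1}, {3,1}, {4,3,1}; so int(A) = {4,3,1}
closure: X∖int(X∖A) = X∖{} = {4,3,1,2}
∂A = {4,3,1,2} minus {4,3,1} = {2}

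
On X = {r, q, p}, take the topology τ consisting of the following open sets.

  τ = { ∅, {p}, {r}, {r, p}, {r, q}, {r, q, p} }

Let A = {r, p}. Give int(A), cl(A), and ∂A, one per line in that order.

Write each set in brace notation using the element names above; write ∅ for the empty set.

open subsets of A: ∅, {r}, {p}, {r, p}; so int(A) = {r, p}
closure: X∖int(X∖A) = X∖∅ = {r, q, p}
∂A = {r, q, p} minus {r, p} = {q}

int(A) = {r, p}
cl(A)  = {r, q, p}
∂A     = {q}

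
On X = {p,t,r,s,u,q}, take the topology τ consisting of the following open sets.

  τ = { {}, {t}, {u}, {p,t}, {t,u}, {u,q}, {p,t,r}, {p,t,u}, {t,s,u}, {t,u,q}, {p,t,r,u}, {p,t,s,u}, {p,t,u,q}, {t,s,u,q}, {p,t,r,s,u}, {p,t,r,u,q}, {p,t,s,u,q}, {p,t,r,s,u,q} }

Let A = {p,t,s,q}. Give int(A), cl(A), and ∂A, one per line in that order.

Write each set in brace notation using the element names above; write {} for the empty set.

int(A) = {p,t}
cl(A)  = {p,t,r,s,q}
∂A     = {r,s,q}

interior: largest open inside A is {p,t} (from {}, {t}, {p,t})
cl via duality: int({r,u}) = {u}, so X∖{u} = {p,t,r,s,q}
cl∖int = {r,s,q}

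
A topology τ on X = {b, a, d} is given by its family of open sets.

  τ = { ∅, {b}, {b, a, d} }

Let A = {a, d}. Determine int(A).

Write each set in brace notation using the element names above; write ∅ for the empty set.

opens ⊆ A: ∅; union → int = ∅

∅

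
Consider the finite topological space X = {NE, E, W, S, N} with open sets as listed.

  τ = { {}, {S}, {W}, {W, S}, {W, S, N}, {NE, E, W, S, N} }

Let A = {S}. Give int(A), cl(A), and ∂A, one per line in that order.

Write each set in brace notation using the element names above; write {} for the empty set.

int(A) = {S}
cl(A)  = {NE, E, S, N}
∂A     = {NE, E, N}

U open, U⊆A: {}, {S}. int(A) = ⋃ = {S}
X∖A={NE, E, W, N}, int(X∖A)={W}, hence cl(A)={NE, E, S, N}
∂A: remove int from cl → {NE, E, N}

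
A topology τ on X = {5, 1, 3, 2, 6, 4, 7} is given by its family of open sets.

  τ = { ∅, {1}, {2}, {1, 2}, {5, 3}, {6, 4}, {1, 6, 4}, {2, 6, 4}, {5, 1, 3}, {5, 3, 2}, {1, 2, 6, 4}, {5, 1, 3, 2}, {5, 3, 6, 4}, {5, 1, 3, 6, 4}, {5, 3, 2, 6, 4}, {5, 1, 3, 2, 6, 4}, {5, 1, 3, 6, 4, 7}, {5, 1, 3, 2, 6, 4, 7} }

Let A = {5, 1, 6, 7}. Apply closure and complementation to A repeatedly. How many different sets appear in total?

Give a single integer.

8

cl via duality: int({3, 2, 4}) = {2}, so X∖{2} = {5, 1, 3, 6, 4, 7}
Write k for closure, c for complement:
  1. A     = {5, 1, 6, 7}
  2. kA    = {5, 1, 3, 6, 4, 7}
  3. cA    = {3, 2, 4}
  4. ckA   = {2}
  5. kcA   = {5, 3, 2, 6, 4, 7}
  6. ckcA  = {1}
  7. kckcA = {1, 7}
  8. ckckcA = {5, 3, 2, 6, 4}
applying k or c yields no new set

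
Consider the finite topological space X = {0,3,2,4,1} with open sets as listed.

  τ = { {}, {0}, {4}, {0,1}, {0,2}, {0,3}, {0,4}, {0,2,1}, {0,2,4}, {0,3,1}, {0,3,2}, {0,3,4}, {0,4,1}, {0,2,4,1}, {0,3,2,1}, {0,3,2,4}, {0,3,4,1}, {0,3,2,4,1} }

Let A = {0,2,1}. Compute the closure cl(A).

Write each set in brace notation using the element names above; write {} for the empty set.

{0,3,2,1}

X∖A={3,4}, int(X∖A)={4}, hence cl(A)={0,3,2,1}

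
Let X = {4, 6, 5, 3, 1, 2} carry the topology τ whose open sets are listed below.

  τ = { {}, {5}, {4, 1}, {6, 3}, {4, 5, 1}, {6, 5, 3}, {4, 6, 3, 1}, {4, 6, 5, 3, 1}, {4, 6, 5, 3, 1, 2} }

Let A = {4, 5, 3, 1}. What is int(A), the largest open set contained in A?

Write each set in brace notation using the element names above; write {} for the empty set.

{4, 5, 1}

open subsets of A: {}, {5}, {4, 1}, {4, 5, 1}; so int(A) = {4, 5, 1}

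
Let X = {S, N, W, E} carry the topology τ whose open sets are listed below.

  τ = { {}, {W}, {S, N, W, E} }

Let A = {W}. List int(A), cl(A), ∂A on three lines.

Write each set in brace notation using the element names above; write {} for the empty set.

U open, U⊆A: {}, {W}. int(A) = ⋃ = {W}
X∖A={S, N, E}, int(X∖A)={}, hence cl(A)={S, N, W, E}
∂A: remove int from cl → {S, N, E}

int(A) = {W}
cl(A)  = {S, N, W, E}
∂A     = {S, N, E}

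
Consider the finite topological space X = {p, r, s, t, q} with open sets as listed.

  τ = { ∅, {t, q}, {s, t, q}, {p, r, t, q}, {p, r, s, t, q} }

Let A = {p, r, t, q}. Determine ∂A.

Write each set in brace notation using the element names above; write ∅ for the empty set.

opens ⊆ A: ∅, {t, q}, {p, r, t, q}; union → int = {p, r, t, q}
complement {s}; its interior ∅; cl(A) = X∖∅ = {p, r, s, t, q}
boundary = {p, r, s, t, q} ∖ {p, r, t, q} = {s}

{s}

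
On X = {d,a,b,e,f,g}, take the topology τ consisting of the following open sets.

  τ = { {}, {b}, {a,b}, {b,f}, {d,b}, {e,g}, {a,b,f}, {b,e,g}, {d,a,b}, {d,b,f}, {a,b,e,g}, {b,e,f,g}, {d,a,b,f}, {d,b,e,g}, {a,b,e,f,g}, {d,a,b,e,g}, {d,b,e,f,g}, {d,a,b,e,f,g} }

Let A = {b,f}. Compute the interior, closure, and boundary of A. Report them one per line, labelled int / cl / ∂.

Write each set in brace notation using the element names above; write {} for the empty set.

U open, U⊆A: {}, {b}, {b,f}. int(A) = ⋃ = {b,f}
X∖A={d,a,e,g}, int(X∖A)={e,g}, hence cl(A)={d,a,b,f}
∂A: remove int from cl → {d,a}

int(A) = {b,f}
cl(A)  = {d,a,b,f}
∂A     = {d,a}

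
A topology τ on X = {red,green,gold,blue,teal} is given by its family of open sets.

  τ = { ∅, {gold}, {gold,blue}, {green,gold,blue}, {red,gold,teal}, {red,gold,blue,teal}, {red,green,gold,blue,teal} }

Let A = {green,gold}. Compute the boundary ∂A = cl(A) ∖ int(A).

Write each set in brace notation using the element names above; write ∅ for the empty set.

{red,green,blue,teal}

open subsets of A: ∅, {gold}; so int(A) = {gold}
closure: X∖int(X∖A) = X∖∅ = {red,green,gold,blue,teal}
∂A = {red,green,gold,blue,teal} minus {gold} = {red,green,blue,teal}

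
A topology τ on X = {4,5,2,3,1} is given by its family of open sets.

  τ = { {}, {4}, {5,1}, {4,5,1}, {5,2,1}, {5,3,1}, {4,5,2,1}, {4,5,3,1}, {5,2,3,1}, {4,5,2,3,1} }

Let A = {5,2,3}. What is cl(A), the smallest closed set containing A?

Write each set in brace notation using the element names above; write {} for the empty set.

closure: X∖int(X∖A) = X∖{4} = {5,2,3,1}

{5,2,3,1}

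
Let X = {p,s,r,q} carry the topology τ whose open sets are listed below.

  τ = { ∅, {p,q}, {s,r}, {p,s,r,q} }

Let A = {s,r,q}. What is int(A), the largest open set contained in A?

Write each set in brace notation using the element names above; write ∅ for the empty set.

open subsets of A: ∅, {s,r}; so int(A) = {s,r}

{s,r}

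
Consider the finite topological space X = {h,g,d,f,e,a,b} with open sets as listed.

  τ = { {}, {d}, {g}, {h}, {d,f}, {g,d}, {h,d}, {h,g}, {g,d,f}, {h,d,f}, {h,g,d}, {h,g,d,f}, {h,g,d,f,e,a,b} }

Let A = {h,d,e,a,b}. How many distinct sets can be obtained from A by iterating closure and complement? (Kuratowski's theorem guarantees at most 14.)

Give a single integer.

cl via duality: int({g,f}) = {g}, so X∖{g} = {h,d,f,e,a,b}
Write k for closure, c for complement:
  1. A     = {h,d,e,a,b}
  2. kA    = {h,d,f,e,a,b}
  3. cA    = {g,f}
  4. ckA   = {g}
  5. kcA   = {g,f,e,a,b}
  6. kckA  = {g,e,a,b}
  7. ckcA  = {h,d}
  8. ckckA = {h,d,f}
applying k or c yields no new set

8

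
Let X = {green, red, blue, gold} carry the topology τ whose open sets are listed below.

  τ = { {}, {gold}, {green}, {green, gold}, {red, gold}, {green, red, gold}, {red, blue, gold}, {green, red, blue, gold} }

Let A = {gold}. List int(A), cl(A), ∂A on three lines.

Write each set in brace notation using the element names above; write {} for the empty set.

U open, U⊆A: {}, {gold}. int(A) = ⋃ = {gold}
X∖A={green, red, blue}, int(X∖A)={green}, hence cl(A)={red, blue, gold}
∂A: remove int from cl → {red, blue}

int(A) = {gold}
cl(A)  = {red, blue, gold}
∂A     = {red, blue}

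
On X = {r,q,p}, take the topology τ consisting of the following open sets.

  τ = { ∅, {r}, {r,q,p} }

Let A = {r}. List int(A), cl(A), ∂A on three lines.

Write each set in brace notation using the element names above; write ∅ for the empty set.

int(A) = {r}
cl(A)  = {r,q,p}
∂A     = {q,p}

open subsets of A: ∅, {r}; so int(A) = {r}
closure: X∖int(X∖A) = X∖∅ = {r,q,p}
∂A = {r,q,p} minus {r} = {q,p}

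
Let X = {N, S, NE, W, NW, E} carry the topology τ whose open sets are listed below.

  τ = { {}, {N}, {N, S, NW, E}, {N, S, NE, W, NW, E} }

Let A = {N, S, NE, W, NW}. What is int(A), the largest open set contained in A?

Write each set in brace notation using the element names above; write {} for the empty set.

{N}

opens ⊆ A: {}, {N}; union → int = {N}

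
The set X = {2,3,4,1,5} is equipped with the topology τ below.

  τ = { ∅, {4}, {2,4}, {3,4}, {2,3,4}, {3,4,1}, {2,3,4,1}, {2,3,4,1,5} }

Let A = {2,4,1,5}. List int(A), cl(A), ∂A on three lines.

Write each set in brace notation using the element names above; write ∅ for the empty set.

open subsets of A: ∅, {4}, {2,4}; so int(A) = {2,4}
closure: X∖int(X∖A) = X∖∅ = {2,3,4,1,5}
∂A = {2,3,4,1,5} minus {2,4} = {3,1,5}

int(A) = {2,4}
cl(A)  = {2,3,4,1,5}
∂A     = {3,1,5}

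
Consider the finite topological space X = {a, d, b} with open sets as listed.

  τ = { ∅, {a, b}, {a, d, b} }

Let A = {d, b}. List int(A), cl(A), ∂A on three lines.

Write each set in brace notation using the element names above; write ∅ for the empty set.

int(A) = ∅
cl(A)  = {a, d, b}
∂A     = {a, d, b}

opens ⊆ A: ∅; union → int = ∅
complement {a}; its interior ∅; cl(A) = X∖∅ = {a, d, b}
boundary = {a, d, b} ∖ ∅ = {a, d, b}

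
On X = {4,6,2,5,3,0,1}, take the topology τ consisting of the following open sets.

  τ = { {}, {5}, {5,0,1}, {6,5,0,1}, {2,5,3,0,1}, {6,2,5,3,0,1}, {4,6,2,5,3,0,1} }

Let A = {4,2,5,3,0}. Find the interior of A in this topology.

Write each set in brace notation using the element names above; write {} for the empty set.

{5}

opens ⊆ A: {}, {5}; union → int = {5}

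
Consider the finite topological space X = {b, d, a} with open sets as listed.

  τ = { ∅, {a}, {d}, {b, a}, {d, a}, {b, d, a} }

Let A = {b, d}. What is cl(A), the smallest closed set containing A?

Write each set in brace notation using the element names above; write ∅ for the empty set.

cl via duality: int({a}) = {a}, so X∖{a} = {b, d}

{b, d}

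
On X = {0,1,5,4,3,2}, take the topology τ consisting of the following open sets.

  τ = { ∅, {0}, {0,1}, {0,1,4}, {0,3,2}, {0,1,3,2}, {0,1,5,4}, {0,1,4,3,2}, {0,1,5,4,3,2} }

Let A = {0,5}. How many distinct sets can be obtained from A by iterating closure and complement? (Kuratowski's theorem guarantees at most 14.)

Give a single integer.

cl via duality: int({1,4,3,2}) = ∅, so X∖∅ = {0,1,5,4,3,2}
Write k for closure, c for complement:
  1. A     = {0,5}
  2. kA    = {0,1,5,4,3,2}
  3. cA    = {1,4,3,2}
  4. ckA   = ∅
  5. kcA   = {1,5,4,3,2}
  6. ckcA  = {0}
applying k or c yields no new set

6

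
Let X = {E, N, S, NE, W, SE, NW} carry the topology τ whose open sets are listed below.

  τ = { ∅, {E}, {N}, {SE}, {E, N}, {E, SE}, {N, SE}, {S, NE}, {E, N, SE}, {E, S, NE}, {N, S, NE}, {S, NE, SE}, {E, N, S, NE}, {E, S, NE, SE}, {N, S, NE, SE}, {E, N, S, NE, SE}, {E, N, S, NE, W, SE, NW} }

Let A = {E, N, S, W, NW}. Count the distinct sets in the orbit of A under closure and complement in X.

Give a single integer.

10

cl via duality: int({NE, SE}) = {SE}, so X∖{SE} = {E, N, S, NE, W, NW}
Write k for closure, c for complement:
  1. A     = {E, N, S, W, NW}
  2. kA    = {E, N, S, NE, W, NW}
  3. cA    = {NE, SE}
  4. ckA   = {SE}
  5. kcA   = {S, NE, W, SE, NW}
  6. kckA  = {W, SE, NW}
  7. ckcA  = {E, N}
  8. ckckA = {E, N, S, NE}
  9. kckcA = {E, N, W, NW}
  10. ckckcA = {S, NE, SE}
applying k or c yields no new set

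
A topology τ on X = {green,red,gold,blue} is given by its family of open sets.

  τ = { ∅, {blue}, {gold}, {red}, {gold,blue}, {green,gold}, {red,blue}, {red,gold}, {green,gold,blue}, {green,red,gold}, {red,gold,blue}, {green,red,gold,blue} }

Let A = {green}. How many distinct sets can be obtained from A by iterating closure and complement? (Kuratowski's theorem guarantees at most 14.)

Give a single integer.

closure: X∖int(X∖A) = X∖{red,gold,blue} = {green}
Let k=closure and c=complement:
  1. A     = {green}
  2. cA    = {red,gold,blue}
  3. kcA   = {green,red,gold,blue}
  4. ckcA  = ∅
— saturated at 4

4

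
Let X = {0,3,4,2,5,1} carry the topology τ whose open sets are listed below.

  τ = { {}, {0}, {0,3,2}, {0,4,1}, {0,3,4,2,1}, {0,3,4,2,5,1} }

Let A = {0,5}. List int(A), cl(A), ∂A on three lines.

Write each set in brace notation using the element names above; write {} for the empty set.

int(A) = {0}
cl(A)  = {0,3,4,2,5,1}
∂A     = {3,4,2,5,1}

open subsets of A: {}, {0}; so int(A) = {0}
closure: X∖int(X∖A) = X∖{} = {0,3,4,2,5,1}
∂A = {0,3,4,2,5,1} minus {0} = {3,4,2,5,1}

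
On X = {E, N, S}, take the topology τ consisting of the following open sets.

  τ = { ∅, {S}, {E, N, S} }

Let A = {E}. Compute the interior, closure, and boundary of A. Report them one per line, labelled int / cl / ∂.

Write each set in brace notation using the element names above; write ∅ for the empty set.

int(A) = ∅
cl(A)  = {E, N}
∂A     = {E, N}

open subsets of A: ∅; so int(A) = ∅
closure: X∖int(X∖A) = X∖{S} = {E, N}
∂A = {E, N} minus ∅ = {E, N}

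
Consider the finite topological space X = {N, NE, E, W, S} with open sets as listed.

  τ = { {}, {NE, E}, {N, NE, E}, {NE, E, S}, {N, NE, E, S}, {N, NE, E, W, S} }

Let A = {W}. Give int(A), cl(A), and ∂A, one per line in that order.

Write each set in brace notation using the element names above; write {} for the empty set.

open subsets of A: {}; so int(A) = {}
closure: X∖int(X∖A) = X∖{N, NE, E, S} = {W}
∂A = {W} minus {} = {W}

int(A) = {}
cl(A)  = {W}
∂A     = {W}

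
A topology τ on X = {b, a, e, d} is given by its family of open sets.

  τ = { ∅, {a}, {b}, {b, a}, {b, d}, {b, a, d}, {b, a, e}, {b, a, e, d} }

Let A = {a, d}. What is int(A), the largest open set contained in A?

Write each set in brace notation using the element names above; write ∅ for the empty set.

{a}

interior: largest open inside A is {a} (from ∅, {a})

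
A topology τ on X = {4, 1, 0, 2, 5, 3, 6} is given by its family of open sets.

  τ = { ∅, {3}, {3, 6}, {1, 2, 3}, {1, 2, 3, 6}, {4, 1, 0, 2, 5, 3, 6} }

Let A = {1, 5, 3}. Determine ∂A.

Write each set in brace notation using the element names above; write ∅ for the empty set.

U open, U⊆A: ∅, {3}. int(A) = ⋃ = {3}
X∖A={4, 0, 2, 6}, int(X∖A)=∅, hence cl(A)={4, 1, 0, 2, 5, 3, 6}
∂A: remove int from cl → {4, 1, 0, 2, 5, 6}

{4, 1, 0, 2, 5, 6}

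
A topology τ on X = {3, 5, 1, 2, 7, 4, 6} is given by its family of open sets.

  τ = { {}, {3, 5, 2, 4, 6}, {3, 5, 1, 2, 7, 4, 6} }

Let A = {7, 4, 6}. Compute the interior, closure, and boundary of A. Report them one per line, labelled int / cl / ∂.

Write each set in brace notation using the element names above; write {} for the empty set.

opens ⊆ A: {}; union → int = {}
complement {3, 5, 1, 2}; its interior {}; cl(A) = X∖{} = {3, 5, 1, 2, 7, 4, 6}
boundary = {3, 5, 1, 2, 7, 4, 6} ∖ {} = {3, 5, 1, 2, 7, 4, 6}

int(A) = {}
cl(A)  = {3, 5, 1, 2, 7, 4, 6}
∂A     = {3, 5, 1, 2, 7, 4, 6}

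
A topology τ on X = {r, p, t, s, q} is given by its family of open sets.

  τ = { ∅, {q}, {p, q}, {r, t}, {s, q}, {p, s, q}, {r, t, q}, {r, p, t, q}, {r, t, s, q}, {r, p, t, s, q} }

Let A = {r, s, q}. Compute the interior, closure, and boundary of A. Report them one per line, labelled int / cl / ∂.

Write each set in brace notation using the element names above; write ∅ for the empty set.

int(A) = {s, q}
cl(A)  = {r, p, t, s, q}
∂A     = {r, p, t}

interior: largest open inside A is {s, q} (from ∅, {q}, {s, q})
cl via duality: int({p, t}) = ∅, so X∖∅ = {r, p, t, s, q}
cl∖int = {r, p, t}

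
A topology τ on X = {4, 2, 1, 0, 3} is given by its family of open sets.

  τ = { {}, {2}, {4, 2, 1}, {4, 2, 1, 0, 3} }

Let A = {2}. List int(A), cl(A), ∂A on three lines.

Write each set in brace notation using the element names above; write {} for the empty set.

int(A) = {2}
cl(A)  = {4, 2, 1, 0, 3}
∂A     = {4, 1, 0, 3}

opens ⊆ A: {}, {2}; union → int = {2}
complement {4, 1, 0, 3}; its interior {}; cl(A) = X∖{} = {4, 2, 1, 0, 3}
boundary = {4, 2, 1, 0, 3} ∖ {2} = {4, 1, 0, 3}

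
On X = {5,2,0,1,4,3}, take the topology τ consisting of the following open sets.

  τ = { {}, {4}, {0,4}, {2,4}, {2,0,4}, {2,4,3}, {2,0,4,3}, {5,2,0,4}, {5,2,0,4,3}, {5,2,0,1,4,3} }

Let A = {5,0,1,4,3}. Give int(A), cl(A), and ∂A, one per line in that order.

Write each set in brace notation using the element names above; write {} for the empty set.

interior: largest open inside A is {0,4} (from {}, {4}, {0,4})
cl via duality: int({2}) = {}, so X∖{} = {5,2,0,1,4,3}
cl∖int = {5,2,1,3}

int(A) = {0,4}
cl(A)  = {5,2,0,1,4,3}
∂A     = {5,2,1,3}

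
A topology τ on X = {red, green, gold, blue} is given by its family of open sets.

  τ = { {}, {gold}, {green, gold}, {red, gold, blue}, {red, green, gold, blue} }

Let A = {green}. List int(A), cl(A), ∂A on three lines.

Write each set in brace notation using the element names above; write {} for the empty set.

open subsets of A: {}; so int(A) = {}
closure: X∖int(X∖A) = X∖{red, gold, blue} = {green}
∂A = {green} minus {} = {green}

int(A) = {}
cl(A)  = {green}
∂A     = {green}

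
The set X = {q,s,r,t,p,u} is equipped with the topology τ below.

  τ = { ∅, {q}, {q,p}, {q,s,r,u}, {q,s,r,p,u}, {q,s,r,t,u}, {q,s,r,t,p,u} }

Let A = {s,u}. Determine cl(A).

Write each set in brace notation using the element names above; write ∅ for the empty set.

cl via duality: int({q,r,t,p}) = {q,p}, so X∖{q,p} = {s,r,t,u}

{s,r,t,u}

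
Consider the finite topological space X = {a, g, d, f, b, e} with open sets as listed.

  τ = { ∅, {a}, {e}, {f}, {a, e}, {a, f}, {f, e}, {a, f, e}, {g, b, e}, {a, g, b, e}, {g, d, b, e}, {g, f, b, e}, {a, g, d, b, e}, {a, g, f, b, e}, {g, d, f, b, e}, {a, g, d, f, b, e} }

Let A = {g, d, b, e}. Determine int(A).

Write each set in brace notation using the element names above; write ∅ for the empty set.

{g, d, b, e}

interior: largest open inside A is {g, d, b, e} (from ∅, {e}, {g, b, e}, {g, d, b, e})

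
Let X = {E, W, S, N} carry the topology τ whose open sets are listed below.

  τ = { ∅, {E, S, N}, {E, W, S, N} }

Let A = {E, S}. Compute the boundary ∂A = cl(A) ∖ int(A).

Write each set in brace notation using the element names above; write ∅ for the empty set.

opens ⊆ A: ∅; union → int = ∅
complement {W, N}; its interior ∅; cl(A) = X∖∅ = {E, W, S, N}
boundary = {E, W, S, N} ∖ ∅ = {E, W, S, N}

{E, W, S, N}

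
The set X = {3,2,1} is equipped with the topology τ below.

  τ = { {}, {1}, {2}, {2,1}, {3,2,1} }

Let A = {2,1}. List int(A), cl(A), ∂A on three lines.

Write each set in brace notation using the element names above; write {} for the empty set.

int(A) = {2,1}
cl(A)  = {3,2,1}
∂A     = {3}

opens ⊆ A: {}, {2}, {1}, {2,1}; union → int = {2,1}
complement {3}; its interior {}; cl(A) = X∖{} = {3,2,1}
boundary = {3,2,1} ∖ {2,1} = {3}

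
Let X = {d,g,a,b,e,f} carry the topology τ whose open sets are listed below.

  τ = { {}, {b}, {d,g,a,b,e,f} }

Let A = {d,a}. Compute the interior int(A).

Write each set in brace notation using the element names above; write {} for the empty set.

{}

opens ⊆ A: {}; union → int = {}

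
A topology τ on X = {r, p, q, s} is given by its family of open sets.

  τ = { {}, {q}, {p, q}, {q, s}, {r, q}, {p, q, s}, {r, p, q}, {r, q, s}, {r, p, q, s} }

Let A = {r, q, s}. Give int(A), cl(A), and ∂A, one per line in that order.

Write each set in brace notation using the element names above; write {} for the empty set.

U open, U⊆A: {}, {q}, {q, s}, {r, q}, {r, q, s}. int(A) = ⋃ = {r, q, s}
X∖A={p}, int(X∖A)={}, hence cl(A)={r, p, q, s}
∂A: remove int from cl → {p}

int(A) = {r, q, s}
cl(A)  = {r, p, q, s}
∂A     = {p}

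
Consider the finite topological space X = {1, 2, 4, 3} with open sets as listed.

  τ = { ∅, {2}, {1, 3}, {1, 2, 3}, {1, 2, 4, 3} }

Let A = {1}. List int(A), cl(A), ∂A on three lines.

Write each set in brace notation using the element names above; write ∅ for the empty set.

int(A) = ∅
cl(A)  = {1, 4, 3}
∂A     = {1, 4, 3}

opens ⊆ A: ∅; union → int = ∅
complement {2, 4, 3}; its interior {2}; cl(A) = X∖{2} = {1, 4, 3}
boundary = {1, 4, 3} ∖ ∅ = {1, 4, 3}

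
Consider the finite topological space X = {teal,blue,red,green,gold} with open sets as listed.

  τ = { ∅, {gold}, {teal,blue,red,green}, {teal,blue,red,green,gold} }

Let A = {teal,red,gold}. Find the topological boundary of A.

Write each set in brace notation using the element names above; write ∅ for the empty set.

{teal,blue,red,green}

open subsets of A: ∅, {gold}; so int(A) = {gold}
closure: X∖int(X∖A) = X∖∅ = {teal,blue,red,green,gold}
∂A = {teal,blue,red,green,gold} minus {gold} = {teal,blue,red,green}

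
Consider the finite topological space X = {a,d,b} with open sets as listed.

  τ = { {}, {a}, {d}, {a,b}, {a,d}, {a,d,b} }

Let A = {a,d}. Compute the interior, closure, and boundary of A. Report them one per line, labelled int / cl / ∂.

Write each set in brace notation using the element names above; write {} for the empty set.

U open, U⊆A: {}, {d}, {a}, {a,d}. int(A) = ⋃ = {a,d}
X∖A={b}, int(X∖A)={}, hence cl(A)={a,d,b}
∂A: remove int from cl → {b}

int(A) = {a,d}
cl(A)  = {a,d,b}
∂A     = {b}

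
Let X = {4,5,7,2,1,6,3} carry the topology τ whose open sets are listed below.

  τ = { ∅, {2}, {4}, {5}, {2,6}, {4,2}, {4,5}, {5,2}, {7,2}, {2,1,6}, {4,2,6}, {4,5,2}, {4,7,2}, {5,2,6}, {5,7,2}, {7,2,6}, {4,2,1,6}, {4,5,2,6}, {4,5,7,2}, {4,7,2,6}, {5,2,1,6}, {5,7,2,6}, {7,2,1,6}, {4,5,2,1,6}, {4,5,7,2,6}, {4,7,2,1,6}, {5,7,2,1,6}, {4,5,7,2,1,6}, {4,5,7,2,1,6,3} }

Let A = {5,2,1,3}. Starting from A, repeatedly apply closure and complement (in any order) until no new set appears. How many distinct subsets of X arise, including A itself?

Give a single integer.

8

complement {4,7,6}; its interior {4}; cl(A) = X∖{4} = {5,7,2,1,6,3}
With k = closure, c = complement:
  1. A     = {5,2,1,3}
  2. kA    = {5,7,2,1,6,3}
  3. cA    = {4,7,6}
  4. ckA   = {4}
  5. kcA   = {4,7,1,6,3}
  6. kckA  = {4,3}
  7. ckcA  = {5,2}
  8. ckckA = {5,7,2,1,6}
k, c of each give nothing new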